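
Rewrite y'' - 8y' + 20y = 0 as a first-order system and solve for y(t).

y(t) = c_1e^(4t)cos(2t) + c_2e^(4t)sin(2t)

Let x_1 = y, x_2 = y'. Then x_1' = x_2 and x_2' = -20x_1 + 8x_2.
A = [[0,1],[-20,8]]; det(A-λI) = λ^2 - 8λ + 20.
Eigenvalues λ = 4 ± 2i.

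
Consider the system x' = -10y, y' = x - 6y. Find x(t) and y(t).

Coefficient matrix A = [[0, -10], [1, -6]].
Characteristic polynomial det(A - λI) = λ^2 + 6λ + 10 = 0.
Eigenvalues λ = -3 ± i (complex conjugate pair).
For λ=-3+i: an eigenvector is (-3,-1) - i(1,0) = (-3 - i, -1).
A real fundamental pair from Re and Im of e^((-3+i)t)v: X_1 = e^(-3t)(cos(t)·(-3,-1) + sin(t)·(1,0)), X_2 = e^(-3t)(sin(t)·(-3,-1) - cos(t)·(1,0)).
General solution: c_1X_1 + c_2X_2.

x(t) = c_1e^(-3t)sin(t) - 3c_1e^(-3t)cos(t) - 3c_2e^(-3t)sin(t) - c_2e^(-3t)cos(t), y(t) = -c_1e^(-3t)cos(t) - c_2e^(-3t)sin(t)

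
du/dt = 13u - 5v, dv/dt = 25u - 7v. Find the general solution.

u(t) = -c_1e^(3t)cos(5t) - c_2e^(3t)sin(5t), v(t) = -c_1e^(3t)sin(5t) - 2c_1e^(3t)cos(5t) - 2c_2e^(3t)sin(5t) + c_2e^(3t)cos(5t)

Coefficient matrix A = [[13, -5], [25, -7]].
Characteristic polynomial det(A - λI) = λ^2 - 6λ + 34 = 0.
Eigenvalues λ = 3 ± 5i (complex conjugate pair).
For λ=3+5i: an eigenvector is (-1,-2) - i(0,-1) = (-1, -2 + i).
A real fundamental pair from Re and Im of e^((3+5i)t)v: X_1 = e^(3t)(cos(5t)·(-1,-2) + sin(5t)·(0,-1)), X_2 = e^(3t)(sin(5t)·(-1,-2) - cos(5t)·(0,-1)).
General solution: c_1X_1 + c_2X_2.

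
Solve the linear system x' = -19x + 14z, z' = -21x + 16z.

x(t) = 2C_1e^(2t) + C_2e^(-5t), z(t) = 3C_1e^(2t) + C_2e^(-5t)

Coefficient matrix A = [[-19, 14], [-21, 16]].
Characteristic polynomial det(A - λI) = λ^2 + 3λ - 10 = 0.
Eigenvalues λ = 2, -5.
For λ=2: (A-λI) row 1 is [-21, 14], so an eigenvector is (2, 3).
For λ=-5: (A-λI) row 1 is [-14, 14], so an eigenvector is (1, 1).
General solution: C_1e^(2t)(2,3) + C_2e^(-5t)(1,1).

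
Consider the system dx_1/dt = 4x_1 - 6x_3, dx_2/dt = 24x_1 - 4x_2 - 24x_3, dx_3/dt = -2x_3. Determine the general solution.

Coefficient matrix A = [[4, 0, -6], [24, -4, -24], [0, 0, -2]].
det(A - λI) = 0 gives eigenvalues λ = 4, -2, -4.
For λ=4: eigenvector (1,3,0).
For λ=-2: eigenvector (1,0,1).
For λ=-4: eigenvector (0,1,0).
General solution: C_1e^(4t)(1,3,0) + C_2e^(-2t)(1,0,1) + C_3e^(-4t)(0,1,0).

x_1(t) = C_1e^(4t) + C_2e^(-2t), x_2(t) = 3C_1e^(4t) + C_3e^(-4t), x_3(t) = C_2e^(-2t)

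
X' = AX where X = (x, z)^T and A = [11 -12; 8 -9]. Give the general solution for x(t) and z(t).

x(t) = -c_1e^(-t) - 3c_2e^(3t), z(t) = -c_1e^(-t) - 2c_2e^(3t)

Coefficient matrix A = [[11, -12], [8, -9]].
Characteristic polynomial det(A - λI) = λ^2 - 2λ - 3 = 0.
Eigenvalues λ = -1, 3.
For λ=-1: (A-λI) row 1 is [12, -12], so an eigenvector is (-1, -1).
For λ=3: (A-λI) row 1 is [8, -12], so an eigenvector is (-3, -2).
General solution: c_1e^(-t)(-1,-1) + c_2e^(3t)(-3,-2).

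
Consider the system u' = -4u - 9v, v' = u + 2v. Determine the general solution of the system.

u(t) = -3C_1e^(-t) - 3C_2te^(-t) - 2C_2e^(-t), v(t) = C_1e^(-t) + C_2te^(-t) + C_2e^(-t)

Coefficient matrix A = [[-4, -9], [1, 2]].
Characteristic polynomial det(A - λI) = λ^2 + 2λ + 1 = 0.
Single eigenvalue λ = -1 with algebraic multiplicity 2.
Eigenvector v = (-3,1); generalized eigenvector w with (A-λI)w=v is (-2,1).
General solution: e^(-t)[C_1·v + C_2·(t·v + w)].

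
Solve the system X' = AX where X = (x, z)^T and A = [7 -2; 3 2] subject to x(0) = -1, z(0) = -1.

x(t) = -e^(5t), z(t) = -e^(5t)

Coefficient matrix A = [[7, -2], [3, 2]].
Characteristic polynomial det(A - λI) = λ^2 - 9λ + 20 = 0.
Eigenvalues λ = 4, 5.
For λ=4: (A-λI) row 1 is [3, -2], so an eigenvector is (2, 3).
For λ=5: (A-λI) row 1 is [2, -2], so an eigenvector is (-1, -1).
General solution: c_1e^(4t)(2,3) + c_2e^(5t)(-1,-1).
Applying x(0)=-1, z(0)=-1 gives c_1=0, c_2=1.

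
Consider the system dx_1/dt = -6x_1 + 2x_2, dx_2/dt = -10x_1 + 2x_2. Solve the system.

x_1(t) = -c_1e^(-2t)cos(2t) - c_2e^(-2t)sin(2t), x_2(t) = c_1e^(-2t)sin(2t) - 2c_1e^(-2t)cos(2t) - 2c_2e^(-2t)sin(2t) - c_2e^(-2t)cos(2t)

Coefficient matrix A = [[-6, 2], [-10, 2]].
Characteristic polynomial det(A - λI) = λ^2 + 4λ + 8 = 0.
Eigenvalues λ = -2 ± 2i (complex conjugate pair).
For λ=-2+2i: an eigenvector is (-1,-2) - i(0,1) = (-1, -2 - i).
A real fundamental pair from Re and Im of e^((-2+2i)t)v: X_1 = e^(-2t)(cos(2t)·(-1,-2) + sin(2t)·(0,1)), X_2 = e^(-2t)(sin(2t)·(-1,-2) - cos(2t)·(0,1)).
General solution: c_1X_1 + c_2X_2.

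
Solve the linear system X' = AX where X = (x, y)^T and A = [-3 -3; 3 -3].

x(t) = -C_1e^(-3t)sin(3t) + C_2e^(-3t)cos(3t), y(t) = C_1e^(-3t)cos(3t) + C_2e^(-3t)sin(3t)

Coefficient matrix A = [[-3, -3], [3, -3]].
Characteristic polynomial det(A - λI) = λ^2 + 6λ + 18 = 0.
Eigenvalues λ = -3 ± 3i (complex conjugate pair).
For λ=-3+3i: an eigenvector is (0,1) - i(-1,0) = (0 + i, 1).
A real fundamental pair from Re and Im of e^((-3+3i)t)v: X_1 = e^(-3t)(cos(3t)·(0,1) + sin(3t)·(-1,0)), X_2 = e^(-3t)(sin(3t)·(0,1) - cos(3t)·(-1,0)).
General solution: C_1X_1 + C_2X_2.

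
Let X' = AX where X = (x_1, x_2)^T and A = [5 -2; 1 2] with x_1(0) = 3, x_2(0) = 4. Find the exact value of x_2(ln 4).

A = [[5,-2],[1,2]]; eigenvalues λ = 4, 3.
Eigenvectors: (-2,-1) for λ=4, (1,1) for λ=3.
From the initial condition, c_1 = 1, c_2 = 5.
x_2(ln 4) = (1)(4^4)(-1) + (5)(4^3)(1) = 64.

64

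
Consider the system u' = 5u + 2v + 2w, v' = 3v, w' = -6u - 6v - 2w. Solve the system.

u(t) = C_1e^(t) - C_2e^(3t) + 2C_3e^(2t), v(t) = C_2e^(3t), w(t) = -2C_1e^(t) - 3C_3e^(2t)

Coefficient matrix A = [[5, 2, 2], [0, 3, 0], [-6, -6, -2]].
det(A - λI) = 0 gives eigenvalues λ = 1, 3, 2.
For λ=1: eigenvector (1,0,-2).
For λ=3: eigenvector (-1,1,0).
For λ=2: eigenvector (2,0,-3).
General solution: C_1e^(t)(1,0,-2) + C_2e^(3t)(-1,1,0) + C_3e^(2t)(2,0,-3).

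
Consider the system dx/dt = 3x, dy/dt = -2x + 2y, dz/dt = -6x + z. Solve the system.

Coefficient matrix A = [[3, 0, 0], [-2, 2, 0], [-6, 0, 1]].
det(A - λI) = 0 gives eigenvalues λ = 3, 1, 2.
For λ=3: eigenvector (1,-2,-3).
For λ=1: eigenvector (0,0,1).
For λ=2: eigenvector (0,1,0).
General solution: K_1e^(3t)(1,-2,-3) + K_2e^(t)(0,0,1) + K_3e^(2t)(0,1,0).

x(t) = K_1e^(3t), y(t) = -2K_1e^(3t) + K_3e^(2t), z(t) = -3K_1e^(3t) + K_2e^(t)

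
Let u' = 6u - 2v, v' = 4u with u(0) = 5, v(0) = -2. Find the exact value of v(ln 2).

A = [[6,-2],[4,0]]; eigenvalues λ = 2, 4.
Eigenvectors: (-1,-2) for λ=2, (1,1) for λ=4.
From the initial condition, c_1 = 7, c_2 = 12.
v(ln 2) = (7)(2^2)(-2) + (12)(2^4)(1) = 136.

136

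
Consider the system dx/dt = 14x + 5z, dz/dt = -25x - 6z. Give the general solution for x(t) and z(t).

x(t) = C_1e^(4t)sin(5t) - C_2e^(4t)cos(5t), z(t) = -2C_1e^(4t)sin(5t) + C_1e^(4t)cos(5t) + C_2e^(4t)sin(5t) + 2C_2e^(4t)cos(5t)

Coefficient matrix A = [[14, 5], [-25, -6]].
Characteristic polynomial det(A - λI) = λ^2 - 8λ + 41 = 0.
Eigenvalues λ = 4 ± 5i (complex conjugate pair).
For λ=4+5i: an eigenvector is (0,1) - i(1,-2) = (0 - i, 1 + 2i).
A real fundamental pair from Re and Im of e^((4+5i)t)v: X_1 = e^(4t)(cos(5t)·(0,1) + sin(5t)·(1,-2)), X_2 = e^(4t)(sin(5t)·(0,1) - cos(5t)·(1,-2)).
General solution: C_1X_1 + C_2X_2.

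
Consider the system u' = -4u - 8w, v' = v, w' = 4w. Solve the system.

Coefficient matrix A = [[-4, 0, -8], [0, 1, 0], [0, 0, 4]].
det(A - λI) = 0 gives eigenvalues λ = -4, 4, 1.
For λ=-4: eigenvector (1,0,0).
For λ=4: eigenvector (-1,0,1).
For λ=1: eigenvector (0,1,0).
General solution: C_1e^(-4t)(1,0,0) + C_2e^(4t)(-1,0,1) + C_3e^(t)(0,1,0).

u(t) = C_1e^(-4t) - C_2e^(4t), v(t) = C_3e^(t), w(t) = C_2e^(4t)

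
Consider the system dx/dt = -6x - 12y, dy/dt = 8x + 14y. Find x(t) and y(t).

Coefficient matrix A = [[-6, -12], [8, 14]].
Characteristic polynomial det(A - λI) = λ^2 - 8λ + 12 = 0.
Eigenvalues λ = 6, 2.
For λ=6: (A-λI) row 1 is [-12, -12], so an eigenvector is (-1, 1).
For λ=2: (A-λI) row 1 is [-8, -12], so an eigenvector is (3, -2).
General solution: c_1e^(6t)(-1,1) + c_2e^(2t)(3,-2).

x(t) = -c_1e^(6t) + 3c_2e^(2t), y(t) = c_1e^(6t) - 2c_2e^(2t)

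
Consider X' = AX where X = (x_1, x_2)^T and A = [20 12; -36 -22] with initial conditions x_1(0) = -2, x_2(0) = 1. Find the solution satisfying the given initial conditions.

x_1(t) = -6e^(2t) + 4e^(-4t), x_2(t) = 9e^(2t) - 8e^(-4t)

Coefficient matrix A = [[20, 12], [-36, -22]].
Characteristic polynomial det(A - λI) = λ^2 + 2λ - 8 = 0.
Eigenvalues λ = -4, 2.
For λ=-4: (A-λI) row 1 is [24, 12], so an eigenvector is (-1, 2).
For λ=2: (A-λI) row 1 is [18, 12], so an eigenvector is (-2, 3).
General solution: c_1e^(-4t)(-1,2) + c_2e^(2t)(-2,3).
Applying x_1(0)=-2, x_2(0)=1 gives c_1=-4, c_2=3.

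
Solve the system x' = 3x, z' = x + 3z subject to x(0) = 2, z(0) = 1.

x(t) = 2e^(3t), z(t) = 2te^(3t) + e^(3t)

Coefficient matrix A = [[3, 0], [1, 3]].
Characteristic polynomial det(A - λI) = λ^2 - 6λ + 9 = 0.
Single eigenvalue λ = 3 with algebraic multiplicity 2.
Eigenvector v = (0,1); generalized eigenvector w with (A-λI)w=v is (1,-2).
General solution: e^(3t)[c_1·v + c_2·(t·v + w)].
Applying x(0)=2, z(0)=1 gives c_1=5, c_2=2.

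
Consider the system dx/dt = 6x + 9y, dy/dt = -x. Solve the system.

x(t) = 3K_1e^(3t) + 3K_2te^(3t) - 2K_2e^(3t), y(t) = -K_1e^(3t) - K_2te^(3t) + K_2e^(3t)

Coefficient matrix A = [[6, 9], [-1, 0]].
Characteristic polynomial det(A - λI) = λ^2 - 6λ + 9 = 0.
Single eigenvalue λ = 3 with algebraic multiplicity 2.
Eigenvector v = (3,-1); generalized eigenvector w with (A-λI)w=v is (-2,1).
General solution: e^(3t)[K_1·v + K_2·(t·v + w)].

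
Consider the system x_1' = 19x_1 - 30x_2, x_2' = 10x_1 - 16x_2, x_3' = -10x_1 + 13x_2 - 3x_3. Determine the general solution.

x_1(t) = -3K_1e^(-t) + 2K_2e^(4t), x_2(t) = -2K_1e^(-t) + K_2e^(4t), x_3(t) = 2K_1e^(-t) - K_2e^(4t) + K_3e^(-3t)

Coefficient matrix A = [[19, -30, 0], [10, -16, 0], [-10, 13, -3]].
det(A - λI) = 0 gives eigenvalues λ = -1, 4, -3.
For λ=-1: eigenvector (-3,-2,2).
For λ=4: eigenvector (2,1,-1).
For λ=-3: eigenvector (0,0,1).
General solution: K_1e^(-t)(-3,-2,2) + K_2e^(4t)(2,1,-1) + K_3e^(-3t)(0,0,1).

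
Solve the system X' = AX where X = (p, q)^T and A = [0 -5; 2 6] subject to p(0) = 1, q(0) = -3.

Coefficient matrix A = [[0, -5], [2, 6]].
Characteristic polynomial det(A - λI) = λ^2 - 6λ + 10 = 0.
Eigenvalues λ = 3 ± i (complex conjugate pair).
For λ=3+i: an eigenvector is (-1,1) - i(-2,1) = (-1 + 2i, 1 - i).
A real fundamental pair from Re and Im of e^((3+i)t)v: X_1 = e^(3t)(cos(t)·(-1,1) + sin(t)·(-2,1)), X_2 = e^(3t)(sin(t)·(-1,1) - cos(t)·(-2,1)).
General solution: c_1X_1 + c_2X_2.
Applying p(0)=1, q(0)=-3 gives c_1=-5, c_2=-2.

p(t) = 12e^(3t)sin(t) + e^(3t)cos(t), q(t) = -7e^(3t)sin(t) - 3e^(3t)cos(t)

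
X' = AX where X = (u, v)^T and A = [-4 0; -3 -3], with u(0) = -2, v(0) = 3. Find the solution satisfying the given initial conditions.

Coefficient matrix A = [[-4, 0], [-3, -3]].
Characteristic polynomial det(A - λI) = λ^2 + 7λ + 12 = 0.
Eigenvalues λ = -3, -4.
For λ=-3: (A-λI) row 1 is [-1, 0], so an eigenvector is (0, 1).
For λ=-4: (A-λI) row 2 is [-3, 1], so an eigenvector is (-1, -3).
General solution: K_1e^(-3t)(0,1) + K_2e^(-4t)(-1,-3).
Applying u(0)=-2, v(0)=3 gives K_1=9, K_2=2.

u(t) = -2e^(-4t), v(t) = 9e^(-3t) - 6e^(-4t)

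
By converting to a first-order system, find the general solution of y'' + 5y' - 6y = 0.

Let x_1 = y, x_2 = y'. Then x_1' = x_2 and x_2' = 6x_1 - 5x_2.
A = [[0,1],[6,-5]]; det(A-λI) = λ^2 + 5λ - 6.
Eigenvalues λ = -6, 1 with eigenvectors (1,-6), (1,1).

y(t) = c_1e^(-6t) + c_2e^(t)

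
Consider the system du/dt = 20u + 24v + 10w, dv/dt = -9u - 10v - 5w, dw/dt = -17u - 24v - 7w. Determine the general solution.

u(t) = 3C_1e^(2t) - 2C_2e^(3t) - 2C_3e^(-2t), v(t) = -C_1e^(2t) + C_2e^(3t) + C_3e^(-2t), w(t) = -3C_1e^(2t) + C_2e^(3t) + 2C_3e^(-2t)

Coefficient matrix A = [[20, 24, 10], [-9, -10, -5], [-17, -24, -7]].
det(A - λI) = 0 gives eigenvalues λ = 2, 3, -2.
For λ=2: eigenvector (3,-1,-3).
For λ=3: eigenvector (-2,1,1).
For λ=-2: eigenvector (-2,1,2).
General solution: C_1e^(2t)(3,-1,-3) + C_2e^(3t)(-2,1,1) + C_3e^(-2t)(-2,1,2).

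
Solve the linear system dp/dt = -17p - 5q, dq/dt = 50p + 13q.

Coefficient matrix A = [[-17, -5], [50, 13]].
Characteristic polynomial det(A - λI) = λ^2 + 4λ + 29 = 0.
Eigenvalues λ = -2 ± 5i (complex conjugate pair).
For λ=-2+5i: an eigenvector is (-1,3) - i(0,-1) = (-1, 3 + i).
A real fundamental pair from Re and Im of e^((-2+5i)t)v: X_1 = e^(-2t)(cos(5t)·(-1,3) + sin(5t)·(0,-1)), X_2 = e^(-2t)(sin(5t)·(-1,3) - cos(5t)·(0,-1)).
General solution: K_1X_1 + K_2X_2.

p(t) = -K_1e^(-2t)cos(5t) - K_2e^(-2t)sin(5t), q(t) = -K_1e^(-2t)sin(5t) + 3K_1e^(-2t)cos(5t) + 3K_2e^(-2t)sin(5t) + K_2e^(-2t)cos(5t)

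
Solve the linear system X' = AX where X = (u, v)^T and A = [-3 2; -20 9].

u(t) = -K_1e^(3t)cos(2t) - K_2e^(3t)sin(2t), v(t) = K_1e^(3t)sin(2t) - 3K_1e^(3t)cos(2t) - 3K_2e^(3t)sin(2t) - K_2e^(3t)cos(2t)

Coefficient matrix A = [[-3, 2], [-20, 9]].
Characteristic polynomial det(A - λI) = λ^2 - 6λ + 13 = 0.
Eigenvalues λ = 3 ± 2i (complex conjugate pair).
For λ=3+2i: an eigenvector is (-1,-3) - i(0,1) = (-1, -3 - i).
A real fundamental pair from Re and Im of e^((3+2i)t)v: X_1 = e^(3t)(cos(2t)·(-1,-3) + sin(2t)·(0,1)), X_2 = e^(3t)(sin(2t)·(-1,-3) - cos(2t)·(0,1)).
General solution: K_1X_1 + K_2X_2.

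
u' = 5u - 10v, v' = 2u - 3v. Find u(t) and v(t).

u(t) = K_1e^(t)sin(2t) - 2K_1e^(t)cos(2t) - 2K_2e^(t)sin(2t) - K_2e^(t)cos(2t), v(t) = -K_1e^(t)cos(2t) - K_2e^(t)sin(2t)

Coefficient matrix A = [[5, -10], [2, -3]].
Characteristic polynomial det(A - λI) = λ^2 - 2λ + 5 = 0.
Eigenvalues λ = 1 ± 2i (complex conjugate pair).
For λ=1+2i: an eigenvector is (-2,-1) - i(1,0) = (-2 - i, -1).
A real fundamental pair from Re and Im of e^((1+2i)t)v: X_1 = e^(t)(cos(2t)·(-2,-1) + sin(2t)·(1,0)), X_2 = e^(t)(sin(2t)·(-2,-1) - cos(2t)·(1,0)).
General solution: K_1X_1 + K_2X_2.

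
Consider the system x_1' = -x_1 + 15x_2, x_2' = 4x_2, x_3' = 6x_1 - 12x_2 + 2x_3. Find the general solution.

Coefficient matrix A = [[-1, 15, 0], [0, 4, 0], [6, -12, 2]].
det(A - λI) = 0 gives eigenvalues λ = -1, 2, 4.
For λ=-1: eigenvector (1,0,-2).
For λ=2: eigenvector (0,0,1).
For λ=4: eigenvector (3,1,3).
General solution: K_1e^(-t)(1,0,-2) + K_2e^(2t)(0,0,1) + K_3e^(4t)(3,1,3).

x_1(t) = K_1e^(-t) + 3K_3e^(4t), x_2(t) = K_3e^(4t), x_3(t) = -2K_1e^(-t) + K_2e^(2t) + 3K_3e^(4t)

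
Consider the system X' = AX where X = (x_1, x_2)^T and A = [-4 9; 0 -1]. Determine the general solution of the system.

x_1(t) = C_1e^(-4t) - 3C_2e^(-t), x_2(t) = -C_2e^(-t)

Coefficient matrix A = [[-4, 9], [0, -1]].
Characteristic polynomial det(A - λI) = λ^2 + 5λ + 4 = 0.
Eigenvalues λ = -4, -1.
For λ=-4: (A-λI) row 1 is [0, 9], so an eigenvector is (1, 0).
For λ=-1: (A-λI) row 1 is [-3, 9], so an eigenvector is (-3, -1).
General solution: C_1e^(-4t)(1,0) + C_2e^(-t)(-3,-1).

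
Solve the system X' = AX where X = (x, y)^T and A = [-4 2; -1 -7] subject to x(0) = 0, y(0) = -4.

x(t) = -8e^(-5t) + 8e^(-6t), y(t) = 4e^(-5t) - 8e^(-6t)

Coefficient matrix A = [[-4, 2], [-1, -7]].
Characteristic polynomial det(A - λI) = λ^2 + 11λ + 30 = 0.
Eigenvalues λ = -6, -5.
For λ=-6: (A-λI) row 1 is [2, 2], so an eigenvector is (-1, 1).
For λ=-5: (A-λI) row 1 is [1, 2], so an eigenvector is (-2, 1).
General solution: C_1e^(-6t)(-1,1) + C_2e^(-5t)(-2,1).
Applying x(0)=0, y(0)=-4 gives C_1=-8, C_2=4.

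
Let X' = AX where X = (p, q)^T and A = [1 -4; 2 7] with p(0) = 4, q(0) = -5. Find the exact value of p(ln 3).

A = [[1,-4],[2,7]]; eigenvalues λ = 3, 5.
Eigenvectors: (2,-1) for λ=3, (1,-1) for λ=5.
From the initial condition, c_1 = -1, c_2 = 6.
p(ln 3) = (-1)(3^3)(2) + (6)(3^5)(1) = 1404.

1404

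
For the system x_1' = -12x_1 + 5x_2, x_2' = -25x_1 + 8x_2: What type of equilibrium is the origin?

A = [[-12,5],[-25,8]]; det(A-λI) = λ^2 + 4λ + 29.
λ = -2 ± 5i: negative real part.

stable spiral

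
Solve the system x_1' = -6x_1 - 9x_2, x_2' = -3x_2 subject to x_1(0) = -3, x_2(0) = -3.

x_1(t) = 9e^(-3t) - 12e^(-6t), x_2(t) = -3e^(-3t)

Coefficient matrix A = [[-6, -9], [0, -3]].
Characteristic polynomial det(A - λI) = λ^2 + 9λ + 18 = 0.
Eigenvalues λ = -3, -6.
For λ=-3: (A-λI) row 1 is [-3, -9], so an eigenvector is (-3, 1).
For λ=-6: (A-λI) row 1 is [0, -9], so an eigenvector is (-1, 0).
General solution: C_1e^(-3t)(-3,1) + C_2e^(-6t)(-1,0).
Applying x_1(0)=-3, x_2(0)=-3 gives C_1=-3, C_2=12.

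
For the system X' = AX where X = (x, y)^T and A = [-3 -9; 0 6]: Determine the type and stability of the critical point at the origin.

A = [[-3,-9],[0,6]]; det(A-λI) = λ^2 - 3λ - 18.
λ = 6, -3: opposite signs.

saddle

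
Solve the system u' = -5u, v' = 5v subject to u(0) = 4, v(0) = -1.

u(t) = 4e^(-5t), v(t) = -e^(5t)

Coefficient matrix A = [[-5, 0], [0, 5]].
Characteristic polynomial det(A - λI) = λ^2 - 25 = 0.
Eigenvalues λ = 5, -5.
For λ=5: (A-λI) row 1 is [-10, 0], so an eigenvector is (0, -1).
For λ=-5: (A-λI) row 2 is [0, 10], so an eigenvector is (1, 0).
General solution: c_1e^(5t)(0,-1) + c_2e^(-5t)(1,0).
Applying u(0)=4, v(0)=-1 gives c_1=1, c_2=4.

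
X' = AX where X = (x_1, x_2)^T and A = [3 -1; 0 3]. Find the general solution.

x_1(t) = -K_1e^(3t) - K_2te^(3t) - 3K_2e^(3t), x_2(t) = K_2e^(3t)

Coefficient matrix A = [[3, -1], [0, 3]].
Characteristic polynomial det(A - λI) = λ^2 - 6λ + 9 = 0.
Single eigenvalue λ = 3 with algebraic multiplicity 2.
Eigenvector v = (-1,0); generalized eigenvector w with (A-λI)w=v is (-3,1).
General solution: e^(3t)[K_1·v + K_2·(t·v + w)].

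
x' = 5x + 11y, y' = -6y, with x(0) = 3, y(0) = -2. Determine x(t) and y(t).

x(t) = e^(5t) + 2e^(-6t), y(t) = -2e^(-6t)

Coefficient matrix A = [[5, 11], [0, -6]].
Characteristic polynomial det(A - λI) = λ^2 + λ - 30 = 0.
Eigenvalues λ = -6, 5.
For λ=-6: (A-λI) row 1 is [11, 11], so an eigenvector is (1, -1).
For λ=5: (A-λI) row 1 is [0, 11], so an eigenvector is (-1, 0).
General solution: C_1e^(-6t)(1,-1) + C_2e^(5t)(-1,0).
Applying x(0)=3, y(0)=-2 gives C_1=2, C_2=-1.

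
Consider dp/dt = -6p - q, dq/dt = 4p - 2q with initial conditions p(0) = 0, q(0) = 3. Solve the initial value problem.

Coefficient matrix A = [[-6, -1], [4, -2]].
Characteristic polynomial det(A - λI) = λ^2 + 8λ + 16 = 0.
Single eigenvalue λ = -4 with algebraic multiplicity 2.
Eigenvector v = (-1,2); generalized eigenvector w with (A-λI)w=v is (2,-3).
General solution: e^(-4t)[K_1·v + K_2·(t·v + w)].
Applying p(0)=0, q(0)=3 gives K_1=6, K_2=3.

p(t) = -3te^(-4t), q(t) = 6te^(-4t) + 3e^(-4t)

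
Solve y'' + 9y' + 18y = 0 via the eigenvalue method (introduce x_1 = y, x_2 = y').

y(t) = C_1e^(-6t) + C_2e^(-3t)

Let x_1 = y, x_2 = y'. Then x_1' = x_2 and x_2' = -18x_1 - 9x_2.
A = [[0,1],[-18,-9]]; det(A-λI) = λ^2 + 9λ + 18.
Eigenvalues λ = -6, -3 with eigenvectors (1,-6), (1,-3).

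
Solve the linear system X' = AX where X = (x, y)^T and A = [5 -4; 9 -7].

Coefficient matrix A = [[5, -4], [9, -7]].
Characteristic polynomial det(A - λI) = λ^2 + 2λ + 1 = 0.
Single eigenvalue λ = -1 with algebraic multiplicity 2.
Eigenvector v = (2,3); generalized eigenvector w with (A-λI)w=v is (1,1).
General solution: e^(-t)[c_1·v + c_2·(t·v + w)].

x(t) = 2c_1e^(-t) + 2c_2te^(-t) + c_2e^(-t), y(t) = 3c_1e^(-t) + 3c_2te^(-t) + c_2e^(-t)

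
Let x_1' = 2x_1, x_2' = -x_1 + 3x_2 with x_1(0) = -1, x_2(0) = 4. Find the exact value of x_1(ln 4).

A = [[2,0],[-1,3]]; eigenvalues λ = 3, 2.
Eigenvectors: (0,-1) for λ=3, (1,1) for λ=2.
From the initial condition, c_1 = -5, c_2 = -1.
x_1(ln 4) = (-5)(4^3)(0) + (-1)(4^2)(1) = -16.

-16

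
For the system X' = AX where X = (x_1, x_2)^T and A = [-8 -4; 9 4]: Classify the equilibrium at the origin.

stable improper node

A = [[-8,-4],[9,4]]; det(A-λI) = λ^2 + 4λ + 4.
repeated λ = -2 with a single eigenvector.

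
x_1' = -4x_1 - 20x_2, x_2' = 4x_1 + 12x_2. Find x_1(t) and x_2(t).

x_1(t) = -2K_1e^(4t)sin(4t) + K_1e^(4t)cos(4t) + K_2e^(4t)sin(4t) + 2K_2e^(4t)cos(4t), x_2(t) = K_1e^(4t)sin(4t) - K_2e^(4t)cos(4t)

Coefficient matrix A = [[-4, -20], [4, 12]].
Characteristic polynomial det(A - λI) = λ^2 - 8λ + 32 = 0.
Eigenvalues λ = 4 ± 4i (complex conjugate pair).
For λ=4+4i: an eigenvector is (1,0) - i(-2,1) = (1 + 2i, 0 - i).
A real fundamental pair from Re and Im of e^((4+4i)t)v: X_1 = e^(4t)(cos(4t)·(1,0) + sin(4t)·(-2,1)), X_2 = e^(4t)(sin(4t)·(1,0) - cos(4t)·(-2,1)).
General solution: K_1X_1 + K_2X_2.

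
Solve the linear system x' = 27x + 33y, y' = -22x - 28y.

x(t) = -K_1e^(-6t) + 3K_2e^(5t), y(t) = K_1e^(-6t) - 2K_2e^(5t)

Coefficient matrix A = [[27, 33], [-22, -28]].
Characteristic polynomial det(A - λI) = λ^2 + λ - 30 = 0.
Eigenvalues λ = -6, 5.
For λ=-6: (A-λI) row 1 is [33, 33], so an eigenvector is (-1, 1).
For λ=5: (A-λI) row 1 is [22, 33], so an eigenvector is (3, -2).
General solution: K_1e^(-6t)(-1,1) + K_2e^(5t)(3,-2).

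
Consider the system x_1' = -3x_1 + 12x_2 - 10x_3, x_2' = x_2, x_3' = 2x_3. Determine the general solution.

x_1(t) = 3c_1e^(t) + c_2e^(-3t) - 2c_3e^(2t), x_2(t) = c_1e^(t), x_3(t) = c_3e^(2t)

Coefficient matrix A = [[-3, 12, -10], [0, 1, 0], [0, 0, 2]].
det(A - λI) = 0 gives eigenvalues λ = 1, -3, 2.
For λ=1: eigenvector (3,1,0).
For λ=-3: eigenvector (1,0,0).
For λ=2: eigenvector (-2,0,1).
General solution: c_1e^(t)(3,1,0) + c_2e^(-3t)(1,0,0) + c_3e^(2t)(-2,0,1).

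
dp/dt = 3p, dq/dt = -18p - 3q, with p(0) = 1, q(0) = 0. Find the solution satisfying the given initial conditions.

p(t) = e^(3t), q(t) = -3e^(3t) + 3e^(-3t)

Coefficient matrix A = [[3, 0], [-18, -3]].
Characteristic polynomial det(A - λI) = λ^2 - 9 = 0.
Eigenvalues λ = -3, 3.
For λ=-3: (A-λI) row 1 is [6, 0], so an eigenvector is (0, 1).
For λ=3: (A-λI) row 2 is [-18, -6], so an eigenvector is (1, -3).
General solution: K_1e^(-3t)(0,1) + K_2e^(3t)(1,-3).
Applying p(0)=1, q(0)=0 gives K_1=3, K_2=1.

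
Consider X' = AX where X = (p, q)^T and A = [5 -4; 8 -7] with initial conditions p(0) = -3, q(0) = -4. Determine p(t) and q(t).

p(t) = -2e^(t) - e^(-3t), q(t) = -2e^(t) - 2e^(-3t)

Coefficient matrix A = [[5, -4], [8, -7]].
Characteristic polynomial det(A - λI) = λ^2 + 2λ - 3 = 0.
Eigenvalues λ = -3, 1.
For λ=-3: (A-λI) row 1 is [8, -4], so an eigenvector is (1, 2).
For λ=1: (A-λI) row 1 is [4, -4], so an eigenvector is (1, 1).
General solution: K_1e^(-3t)(1,2) + K_2e^(t)(1,1).
Applying p(0)=-3, q(0)=-4 gives K_1=-1, K_2=-2.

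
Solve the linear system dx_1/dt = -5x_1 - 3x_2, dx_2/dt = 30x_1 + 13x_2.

Coefficient matrix A = [[-5, -3], [30, 13]].
Characteristic polynomial det(A - λI) = λ^2 - 8λ + 25 = 0.
Eigenvalues λ = 4 ± 3i (complex conjugate pair).
For λ=4+3i: an eigenvector is (0,1) - i(-1,3) = (0 + i, 1 - 3i).
A real fundamental pair from Re and Im of e^((4+3i)t)v: X_1 = e^(4t)(cos(3t)·(0,1) + sin(3t)·(-1,3)), X_2 = e^(4t)(sin(3t)·(0,1) - cos(3t)·(-1,3)).
General solution: C_1X_1 + C_2X_2.

x_1(t) = -C_1e^(4t)sin(3t) + C_2e^(4t)cos(3t), x_2(t) = 3C_1e^(4t)sin(3t) + C_1e^(4t)cos(3t) + C_2e^(4t)sin(3t) - 3C_2e^(4t)cos(3t)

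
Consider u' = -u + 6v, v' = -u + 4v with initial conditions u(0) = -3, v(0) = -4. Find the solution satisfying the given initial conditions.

u(t) = -18e^(2t) + 15e^(t), v(t) = -9e^(2t) + 5e^(t)

Coefficient matrix A = [[-1, 6], [-1, 4]].
Characteristic polynomial det(A - λI) = λ^2 - 3λ + 2 = 0.
Eigenvalues λ = 1, 2.
For λ=1: (A-λI) row 1 is [-2, 6], so an eigenvector is (-3, -1).
For λ=2: (A-λI) row 1 is [-3, 6], so an eigenvector is (2, 1).
General solution: C_1e^(t)(-3,-1) + C_2e^(2t)(2,1).
Applying u(0)=-3, v(0)=-4 gives C_1=-5, C_2=-9.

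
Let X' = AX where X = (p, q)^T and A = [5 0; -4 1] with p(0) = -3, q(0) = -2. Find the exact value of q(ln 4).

A = [[5,0],[-4,1]]; eigenvalues λ = 5, 1.
Eigenvectors: (-1,1) for λ=5, (0,-1) for λ=1.
From the initial condition, c_1 = 3, c_2 = 5.
q(ln 4) = (3)(4^5)(1) + (5)(4^1)(-1) = 3052.

3052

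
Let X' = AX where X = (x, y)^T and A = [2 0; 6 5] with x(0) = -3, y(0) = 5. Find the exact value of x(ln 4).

-48

A = [[2,0],[6,5]]; eigenvalues λ = 2, 5.
Eigenvectors: (-1,2) for λ=2, (0,1) for λ=5.
From the initial condition, c_1 = 3, c_2 = -1.
x(ln 4) = (3)(4^2)(-1) + (-1)(4^5)(0) = -48.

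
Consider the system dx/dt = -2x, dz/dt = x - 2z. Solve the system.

Coefficient matrix A = [[-2, 0], [1, -2]].
Characteristic polynomial det(A - λI) = λ^2 + 4λ + 4 = 0.
Single eigenvalue λ = -2 with algebraic multiplicity 2.
Eigenvector v = (0,1); generalized eigenvector w with (A-λI)w=v is (1,-2).
General solution: e^(-2t)[K_1·v + K_2·(t·v + w)].

x(t) = K_2e^(-2t), z(t) = K_1e^(-2t) + K_2te^(-2t) - 2K_2e^(-2t)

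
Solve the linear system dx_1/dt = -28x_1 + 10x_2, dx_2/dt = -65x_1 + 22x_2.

Coefficient matrix A = [[-28, 10], [-65, 22]].
Characteristic polynomial det(A - λI) = λ^2 + 6λ + 34 = 0.
Eigenvalues λ = -3 ± 5i (complex conjugate pair).
For λ=-3+5i: an eigenvector is (1,3) - i(1,2) = (1 - i, 3 - 2i).
A real fundamental pair from Re and Im of e^((-3+5i)t)v: X_1 = e^(-3t)(cos(5t)·(1,3) + sin(5t)·(1,2)), X_2 = e^(-3t)(sin(5t)·(1,3) - cos(5t)·(1,2)).
General solution: K_1X_1 + K_2X_2.

x_1(t) = K_1e^(-3t)sin(5t) + K_1e^(-3t)cos(5t) + K_2e^(-3t)sin(5t) - K_2e^(-3t)cos(5t), x_2(t) = 2K_1e^(-3t)sin(5t) + 3K_1e^(-3t)cos(5t) + 3K_2e^(-3t)sin(5t) - 2K_2e^(-3t)cos(5t)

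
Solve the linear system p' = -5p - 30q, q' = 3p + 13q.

Coefficient matrix A = [[-5, -30], [3, 13]].
Characteristic polynomial det(A - λI) = λ^2 - 8λ + 25 = 0.
Eigenvalues λ = 4 ± 3i (complex conjugate pair).
For λ=4+3i: an eigenvector is (1,0) - i(-3,1) = (1 + 3i, 0 - i).
A real fundamental pair from Re and Im of e^((4+3i)t)v: X_1 = e^(4t)(cos(3t)·(1,0) + sin(3t)·(-3,1)), X_2 = e^(4t)(sin(3t)·(1,0) - cos(3t)·(-3,1)).
General solution: c_1X_1 + c_2X_2.

p(t) = -3c_1e^(4t)sin(3t) + c_1e^(4t)cos(3t) + c_2e^(4t)sin(3t) + 3c_2e^(4t)cos(3t), q(t) = c_1e^(4t)sin(3t) - c_2e^(4t)cos(3t)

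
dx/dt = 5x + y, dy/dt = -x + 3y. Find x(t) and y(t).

x(t) = C_1e^(4t) + C_2te^(4t) + 3C_2e^(4t), y(t) = -C_1e^(4t) - C_2te^(4t) - 2C_2e^(4t)

Coefficient matrix A = [[5, 1], [-1, 3]].
Characteristic polynomial det(A - λI) = λ^2 - 8λ + 16 = 0.
Single eigenvalue λ = 4 with algebraic multiplicity 2.
Eigenvector v = (1,-1); generalized eigenvector w with (A-λI)w=v is (3,-2).
General solution: e^(4t)[C_1·v + C_2·(t·v + w)].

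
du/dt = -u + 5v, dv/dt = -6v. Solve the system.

u(t) = -K_1e^(-6t) - K_2e^(-t), v(t) = K_1e^(-6t)

Coefficient matrix A = [[-1, 5], [0, -6]].
Characteristic polynomial det(A - λI) = λ^2 + 7λ + 6 = 0.
Eigenvalues λ = -6, -1.
For λ=-6: (A-λI) row 1 is [5, 5], so an eigenvector is (-1, 1).
For λ=-1: (A-λI) row 1 is [0, 5], so an eigenvector is (-1, 0).
General solution: K_1e^(-6t)(-1,1) + K_2e^(-t)(-1,0).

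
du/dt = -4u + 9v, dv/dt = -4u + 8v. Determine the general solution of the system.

u(t) = 3c_1e^(2t) + 3c_2te^(2t) - 2c_2e^(2t), v(t) = 2c_1e^(2t) + 2c_2te^(2t) - c_2e^(2t)

Coefficient matrix A = [[-4, 9], [-4, 8]].
Characteristic polynomial det(A - λI) = λ^2 - 4λ + 4 = 0.
Single eigenvalue λ = 2 with algebraic multiplicity 2.
Eigenvector v = (3,2); generalized eigenvector w with (A-λI)w=v is (-2,-1).
General solution: e^(2t)[c_1·v + c_2·(t·v + w)].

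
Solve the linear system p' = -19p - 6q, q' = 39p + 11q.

Coefficient matrix A = [[-19, -6], [39, 11]].
Characteristic polynomial det(A - λI) = λ^2 + 8λ + 25 = 0.
Eigenvalues λ = -4 ± 3i (complex conjugate pair).
For λ=-4+3i: an eigenvector is (-1,2) - i(1,-3) = (-1 - i, 2 + 3i).
A real fundamental pair from Re and Im of e^((-4+3i)t)v: X_1 = e^(-4t)(cos(3t)·(-1,2) + sin(3t)·(1,-3)), X_2 = e^(-4t)(sin(3t)·(-1,2) - cos(3t)·(1,-3)).
General solution: C_1X_1 + C_2X_2.

p(t) = C_1e^(-4t)sin(3t) - C_1e^(-4t)cos(3t) - C_2e^(-4t)sin(3t) - C_2e^(-4t)cos(3t), q(t) = -3C_1e^(-4t)sin(3t) + 2C_1e^(-4t)cos(3t) + 2C_2e^(-4t)sin(3t) + 3C_2e^(-4t)cos(3t)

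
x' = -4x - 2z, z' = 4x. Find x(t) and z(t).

Coefficient matrix A = [[-4, -2], [4, 0]].
Characteristic polynomial det(A - λI) = λ^2 + 4λ + 8 = 0.
Eigenvalues λ = -2 ± 2i (complex conjugate pair).
For λ=-2+2i: an eigenvector is (0,-1) - i(1,-1) = (0 - i, -1 + i).
A real fundamental pair from Re and Im of e^((-2+2i)t)v: X_1 = e^(-2t)(cos(2t)·(0,-1) + sin(2t)·(1,-1)), X_2 = e^(-2t)(sin(2t)·(0,-1) - cos(2t)·(1,-1)).
General solution: K_1X_1 + K_2X_2.

x(t) = K_1e^(-2t)sin(2t) - K_2e^(-2t)cos(2t), z(t) = -K_1e^(-2t)sin(2t) - K_1e^(-2t)cos(2t) - K_2e^(-2t)sin(2t) + K_2e^(-2t)cos(2t)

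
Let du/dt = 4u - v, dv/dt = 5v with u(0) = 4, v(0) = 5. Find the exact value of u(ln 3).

-486

A = [[4,-1],[0,5]]; eigenvalues λ = 5, 4.
Eigenvectors: (1,-1) for λ=5, (1,0) for λ=4.
From the initial condition, c_1 = -5, c_2 = 9.
u(ln 3) = (-5)(3^5)(1) + (9)(3^4)(1) = -486.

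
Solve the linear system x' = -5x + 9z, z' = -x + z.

x(t) = -3C_1e^(-2t) - 3C_2te^(-2t) - 2C_2e^(-2t), z(t) = -C_1e^(-2t) - C_2te^(-2t) - C_2e^(-2t)

Coefficient matrix A = [[-5, 9], [-1, 1]].
Characteristic polynomial det(A - λI) = λ^2 + 4λ + 4 = 0.
Single eigenvalue λ = -2 with algebraic multiplicity 2.
Eigenvector v = (-3,-1); generalized eigenvector w with (A-λI)w=v is (-2,-1).
General solution: e^(-2t)[C_1·v + C_2·(t·v + w)].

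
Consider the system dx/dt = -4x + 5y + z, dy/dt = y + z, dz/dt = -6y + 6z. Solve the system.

Coefficient matrix A = [[-4, 5, 1], [0, 1, 1], [0, -6, 6]].
det(A - λI) = 0 gives eigenvalues λ = 3, 4, -4.
For λ=3: eigenvector (-1,-1,-2).
For λ=4: eigenvector (1,1,3).
For λ=-4: eigenvector (1,0,0).
General solution: C_1e^(3t)(-1,-1,-2) + C_2e^(4t)(1,1,3) + C_3e^(-4t)(1,0,0).

x(t) = -C_1e^(3t) + C_2e^(4t) + C_3e^(-4t), y(t) = -C_1e^(3t) + C_2e^(4t), z(t) = -2C_1e^(3t) + 3C_2e^(4t)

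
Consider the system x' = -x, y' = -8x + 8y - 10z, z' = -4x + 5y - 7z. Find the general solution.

Coefficient matrix A = [[-1, 0, 0], [-8, 8, -10], [-4, 5, -7]].
det(A - λI) = 0 gives eigenvalues λ = -1, 3, -2.
For λ=-1: eigenvector (1,2,1).
For λ=3: eigenvector (0,2,1).
For λ=-2: eigenvector (0,1,1).
General solution: c_1e^(-t)(1,2,1) + c_2e^(3t)(0,2,1) + c_3e^(-2t)(0,1,1).

x(t) = c_1e^(-t), y(t) = 2c_1e^(-t) + 2c_2e^(3t) + c_3e^(-2t), z(t) = c_1e^(-t) + c_2e^(3t) + c_3e^(-2t)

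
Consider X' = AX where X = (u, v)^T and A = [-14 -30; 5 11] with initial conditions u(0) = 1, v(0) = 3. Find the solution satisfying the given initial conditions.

Coefficient matrix A = [[-14, -30], [5, 11]].
Characteristic polynomial det(A - λI) = λ^2 + 3λ - 4 = 0.
Eigenvalues λ = -4, 1.
For λ=-4: (A-λI) row 1 is [-10, -30], so an eigenvector is (-3, 1).
For λ=1: (A-λI) row 1 is [-15, -30], so an eigenvector is (-2, 1).
General solution: K_1e^(-4t)(-3,1) + K_2e^(t)(-2,1).
Applying u(0)=1, v(0)=3 gives K_1=-7, K_2=10.

u(t) = -20e^(t) + 21e^(-4t), v(t) = 10e^(t) - 7e^(-4t)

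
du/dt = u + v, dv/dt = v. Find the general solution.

u(t) = -K_1e^(t) - K_2te^(t) - 3K_2e^(t), v(t) = -K_2e^(t)

Coefficient matrix A = [[1, 1], [0, 1]].
Characteristic polynomial det(A - λI) = λ^2 - 2λ + 1 = 0.
Single eigenvalue λ = 1 with algebraic multiplicity 2.
Eigenvector v = (-1,0); generalized eigenvector w with (A-λI)w=v is (-3,-1).
General solution: e^(t)[K_1·v + K_2·(t·v + w)].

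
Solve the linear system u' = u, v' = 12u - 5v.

Coefficient matrix A = [[1, 0], [12, -5]].
Characteristic polynomial det(A - λI) = λ^2 + 4λ - 5 = 0.
Eigenvalues λ = -5, 1.
For λ=-5: (A-λI) row 1 is [6, 0], so an eigenvector is (0, 1).
For λ=1: (A-λI) row 2 is [12, -6], so an eigenvector is (-1, -2).
General solution: K_1e^(-5t)(0,1) + K_2e^(t)(-1,-2).

u(t) = -K_2e^(t), v(t) = K_1e^(-5t) - 2K_2e^(t)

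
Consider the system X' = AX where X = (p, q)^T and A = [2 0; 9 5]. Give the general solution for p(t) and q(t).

Coefficient matrix A = [[2, 0], [9, 5]].
Characteristic polynomial det(A - λI) = λ^2 - 7λ + 10 = 0.
Eigenvalues λ = 2, 5.
For λ=2: (A-λI) row 2 is [9, 3], so an eigenvector is (1, -3).
For λ=5: (A-λI) row 1 is [-3, 0], so an eigenvector is (0, 1).
General solution: C_1e^(2t)(1,-3) + C_2e^(5t)(0,1).

p(t) = C_1e^(2t), q(t) = -3C_1e^(2t) + C_2e^(5t)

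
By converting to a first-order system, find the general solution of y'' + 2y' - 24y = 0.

Let x_1 = y, x_2 = y'. Then x_1' = x_2 and x_2' = 24x_1 - 2x_2.
A = [[0,1],[24,-2]]; det(A-λI) = λ^2 + 2λ - 24.
Eigenvalues λ = 4, -6 with eigenvectors (1,4), (1,-6).

y(t) = c_1e^(4t) + c_2e^(-6t)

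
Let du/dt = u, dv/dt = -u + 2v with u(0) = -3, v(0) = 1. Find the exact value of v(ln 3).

A = [[1,0],[-1,2]]; eigenvalues λ = 2, 1.
Eigenvectors: (0,1) for λ=2, (-1,-1) for λ=1.
From the initial condition, c_1 = 4, c_2 = 3.
v(ln 3) = (4)(3^2)(1) + (3)(3^1)(-1) = 27.

27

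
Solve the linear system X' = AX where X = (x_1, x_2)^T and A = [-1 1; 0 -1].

x_1(t) = -c_1e^(-t) - c_2te^(-t) + 3c_2e^(-t), x_2(t) = -c_2e^(-t)

Coefficient matrix A = [[-1, 1], [0, -1]].
Characteristic polynomial det(A - λI) = λ^2 + 2λ + 1 = 0.
Single eigenvalue λ = -1 with algebraic multiplicity 2.
Eigenvector v = (-1,0); generalized eigenvector w with (A-λI)w=v is (3,-1).
General solution: e^(-t)[c_1·v + c_2·(t·v + w)].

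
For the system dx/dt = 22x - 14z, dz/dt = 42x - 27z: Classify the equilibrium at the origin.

saddle

A = [[22,-14],[42,-27]]; det(A-λI) = λ^2 + 5λ - 6.
λ = 1, -6: opposite signs.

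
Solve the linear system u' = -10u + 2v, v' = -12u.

Coefficient matrix A = [[-10, 2], [-12, 0]].
Characteristic polynomial det(A - λI) = λ^2 + 10λ + 24 = 0.
Eigenvalues λ = -4, -6.
For λ=-4: (A-λI) row 1 is [-6, 2], so an eigenvector is (-1, -3).
For λ=-6: (A-λI) row 1 is [-4, 2], so an eigenvector is (1, 2).
General solution: K_1e^(-4t)(-1,-3) + K_2e^(-6t)(1,2).

u(t) = -K_1e^(-4t) + K_2e^(-6t), v(t) = -3K_1e^(-4t) + 2K_2e^(-6t)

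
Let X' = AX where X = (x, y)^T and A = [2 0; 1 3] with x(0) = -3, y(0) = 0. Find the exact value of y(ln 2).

-12

A = [[2,0],[1,3]]; eigenvalues λ = 2, 3.
Eigenvectors: (1,-1) for λ=2, (0,-1) for λ=3.
From the initial condition, c_1 = -3, c_2 = 3.
y(ln 2) = (-3)(2^2)(-1) + (3)(2^3)(-1) = -12.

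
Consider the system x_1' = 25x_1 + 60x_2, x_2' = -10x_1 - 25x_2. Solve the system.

x_1(t) = 2c_1e^(-5t) + 3c_2e^(5t), x_2(t) = -c_1e^(-5t) - c_2e^(5t)

Coefficient matrix A = [[25, 60], [-10, -25]].
Characteristic polynomial det(A - λI) = λ^2 - 25 = 0.
Eigenvalues λ = -5, 5.
For λ=-5: (A-λI) row 1 is [30, 60], so an eigenvector is (2, -1).
For λ=5: (A-λI) row 1 is [20, 60], so an eigenvector is (3, -1).
General solution: c_1e^(-5t)(2,-1) + c_2e^(5t)(3,-1).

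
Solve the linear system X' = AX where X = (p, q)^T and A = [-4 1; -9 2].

Coefficient matrix A = [[-4, 1], [-9, 2]].
Characteristic polynomial det(A - λI) = λ^2 + 2λ + 1 = 0.
Single eigenvalue λ = -1 with algebraic multiplicity 2.
Eigenvector v = (1,3); generalized eigenvector w with (A-λI)w=v is (-1,-2).
General solution: e^(-t)[C_1·v + C_2·(t·v + w)].

p(t) = C_1e^(-t) + C_2te^(-t) - C_2e^(-t), q(t) = 3C_1e^(-t) + 3C_2te^(-t) - 2C_2e^(-t)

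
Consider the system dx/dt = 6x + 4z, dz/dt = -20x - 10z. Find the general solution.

Coefficient matrix A = [[6, 4], [-20, -10]].
Characteristic polynomial det(A - λI) = λ^2 + 4λ + 20 = 0.
Eigenvalues λ = -2 ± 4i (complex conjugate pair).
For λ=-2+4i: an eigenvector is (0,1) - i(1,-2) = (0 - i, 1 + 2i).
A real fundamental pair from Re and Im of e^((-2+4i)t)v: X_1 = e^(-2t)(cos(4t)·(0,1) + sin(4t)·(1,-2)), X_2 = e^(-2t)(sin(4t)·(0,1) - cos(4t)·(1,-2)).
General solution: C_1X_1 + C_2X_2.

x(t) = C_1e^(-2t)sin(4t) - C_2e^(-2t)cos(4t), z(t) = -2C_1e^(-2t)sin(4t) + C_1e^(-2t)cos(4t) + C_2e^(-2t)sin(4t) + 2C_2e^(-2t)cos(4t)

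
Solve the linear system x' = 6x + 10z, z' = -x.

x(t) = -K_1e^(3t)sin(t) + 3K_1e^(3t)cos(t) + 3K_2e^(3t)sin(t) + K_2e^(3t)cos(t), z(t) = -K_1e^(3t)cos(t) - K_2e^(3t)sin(t)

Coefficient matrix A = [[6, 10], [-1, 0]].
Characteristic polynomial det(A - λI) = λ^2 - 6λ + 10 = 0.
Eigenvalues λ = 3 ± i (complex conjugate pair).
For λ=3+i: an eigenvector is (3,-1) - i(-1,0) = (3 + i, -1).
A real fundamental pair from Re and Im of e^((3+i)t)v: X_1 = e^(3t)(cos(t)·(3,-1) + sin(t)·(-1,0)), X_2 = e^(3t)(sin(t)·(3,-1) - cos(t)·(-1,0)).
General solution: K_1X_1 + K_2X_2.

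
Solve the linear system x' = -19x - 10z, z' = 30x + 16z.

Coefficient matrix A = [[-19, -10], [30, 16]].
Characteristic polynomial det(A - λI) = λ^2 + 3λ - 4 = 0.
Eigenvalues λ = -4, 1.
For λ=-4: (A-λI) row 1 is [-15, -10], so an eigenvector is (2, -3).
For λ=1: (A-λI) row 1 is [-20, -10], so an eigenvector is (1, -2).
General solution: c_1e^(-4t)(2,-3) + c_2e^(t)(1,-2).

x(t) = 2c_1e^(-4t) + c_2e^(t), z(t) = -3c_1e^(-4t) - 2c_2e^(t)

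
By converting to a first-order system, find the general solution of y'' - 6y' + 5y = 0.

y(t) = C_1e^(5t) + C_2e^(t)

Let x_1 = y, x_2 = y'. Then x_1' = x_2 and x_2' = -5x_1 + 6x_2.
A = [[0,1],[-5,6]]; det(A-λI) = λ^2 - 6λ + 5.
Eigenvalues λ = 5, 1 with eigenvectors (1,5), (1,1).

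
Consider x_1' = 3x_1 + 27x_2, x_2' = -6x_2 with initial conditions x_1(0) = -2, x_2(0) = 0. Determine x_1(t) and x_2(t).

Coefficient matrix A = [[3, 27], [0, -6]].
Characteristic polynomial det(A - λI) = λ^2 + 3λ - 18 = 0.
Eigenvalues λ = 3, -6.
For λ=3: (A-λI) row 1 is [0, 27], so an eigenvector is (-1, 0).
For λ=-6: (A-λI) row 1 is [9, 27], so an eigenvector is (-3, 1).
General solution: C_1e^(3t)(-1,0) + C_2e^(-6t)(-3,1).
Applying x_1(0)=-2, x_2(0)=0 gives C_1=2, C_2=0.

x_1(t) = -2e^(3t), x_2(t) = 0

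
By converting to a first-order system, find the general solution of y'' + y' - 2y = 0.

y(t) = K_1e^(t) + K_2e^(-2t)

Let x_1 = y, x_2 = y'. Then x_1' = x_2 and x_2' = 2x_1 - x_2.
A = [[0,1],[2,-1]]; det(A-λI) = λ^2 + λ - 2.
Eigenvalues λ = 1, -2 with eigenvectors (1,1), (1,-2).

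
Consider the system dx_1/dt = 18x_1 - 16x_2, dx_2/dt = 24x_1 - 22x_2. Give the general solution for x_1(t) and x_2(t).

x_1(t) = -2K_1e^(-6t) - K_2e^(2t), x_2(t) = -3K_1e^(-6t) - K_2e^(2t)

Coefficient matrix A = [[18, -16], [24, -22]].
Characteristic polynomial det(A - λI) = λ^2 + 4λ - 12 = 0.
Eigenvalues λ = -6, 2.
For λ=-6: (A-λI) row 1 is [24, -16], so an eigenvector is (-2, -3).
For λ=2: (A-λI) row 1 is [16, -16], so an eigenvector is (-1, -1).
General solution: K_1e^(-6t)(-2,-3) + K_2e^(2t)(-1,-1).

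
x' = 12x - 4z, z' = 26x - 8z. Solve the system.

x(t) = -K_1e^(2t)sin(2t) + K_1e^(2t)cos(2t) + K_2e^(2t)sin(2t) + K_2e^(2t)cos(2t), z(t) = -2K_1e^(2t)sin(2t) + 3K_1e^(2t)cos(2t) + 3K_2e^(2t)sin(2t) + 2K_2e^(2t)cos(2t)

Coefficient matrix A = [[12, -4], [26, -8]].
Characteristic polynomial det(A - λI) = λ^2 - 4λ + 8 = 0.
Eigenvalues λ = 2 ± 2i (complex conjugate pair).
For λ=2+2i: an eigenvector is (1,3) - i(-1,-2) = (1 + i, 3 + 2i).
A real fundamental pair from Re and Im of e^((2+2i)t)v: X_1 = e^(2t)(cos(2t)·(1,3) + sin(2t)·(-1,-2)), X_2 = e^(2t)(sin(2t)·(1,3) - cos(2t)·(-1,-2)).
General solution: K_1X_1 + K_2X_2.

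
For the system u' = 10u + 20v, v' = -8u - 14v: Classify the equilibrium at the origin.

stable spiral

A = [[10,20],[-8,-14]]; det(A-λI) = λ^2 + 4λ + 20.
λ = -2 ± 4i: negative real part.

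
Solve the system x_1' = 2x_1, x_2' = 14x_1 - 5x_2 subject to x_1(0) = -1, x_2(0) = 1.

Coefficient matrix A = [[2, 0], [14, -5]].
Characteristic polynomial det(A - λI) = λ^2 + 3λ - 10 = 0.
Eigenvalues λ = -5, 2.
For λ=-5: (A-λI) row 1 is [7, 0], so an eigenvector is (0, 1).
For λ=2: (A-λI) row 2 is [14, -7], so an eigenvector is (1, 2).
General solution: K_1e^(-5t)(0,1) + K_2e^(2t)(1,2).
Applying x_1(0)=-1, x_2(0)=1 gives K_1=3, K_2=-1.

x_1(t) = -e^(2t), x_2(t) = -2e^(2t) + 3e^(-5t)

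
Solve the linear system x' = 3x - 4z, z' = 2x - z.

x(t) = K_1e^(t)sin(2t) - K_1e^(t)cos(2t) - K_2e^(t)sin(2t) - K_2e^(t)cos(2t), z(t) = -K_1e^(t)cos(2t) - K_2e^(t)sin(2t)

Coefficient matrix A = [[3, -4], [2, -1]].
Characteristic polynomial det(A - λI) = λ^2 - 2λ + 5 = 0.
Eigenvalues λ = 1 ± 2i (complex conjugate pair).
For λ=1+2i: an eigenvector is (-1,-1) - i(1,0) = (-1 - i, -1).
A real fundamental pair from Re and Im of e^((1+2i)t)v: X_1 = e^(t)(cos(2t)·(-1,-1) + sin(2t)·(1,0)), X_2 = e^(t)(sin(2t)·(-1,-1) - cos(2t)·(1,0)).
General solution: K_1X_1 + K_2X_2.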